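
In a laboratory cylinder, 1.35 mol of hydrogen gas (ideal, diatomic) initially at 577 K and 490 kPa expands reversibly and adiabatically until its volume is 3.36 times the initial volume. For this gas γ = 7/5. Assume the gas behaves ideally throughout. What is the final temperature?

V₁ = nRT₁/P₁ = 1.35×8.314×577/490 = 13.2 L.
Adiabatic: TV^(γ−1) = const ⇒ T₂ = 577×(0.298)^0.400 = 355 K; PV^γ = const ⇒ P₂ = 89.8 kPa.

355 K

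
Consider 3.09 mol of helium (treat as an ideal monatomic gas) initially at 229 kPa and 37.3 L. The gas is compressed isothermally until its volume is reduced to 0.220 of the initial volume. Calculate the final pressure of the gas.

T₁ = P₁V₁/(nR) = 229×37.3/(3.09×8.314) = 332 K.
Isothermal: T stays 332 K; PV = const ⇒ V₂ = 8.21 L, P₂ = 1040 kPa.

1040 kPa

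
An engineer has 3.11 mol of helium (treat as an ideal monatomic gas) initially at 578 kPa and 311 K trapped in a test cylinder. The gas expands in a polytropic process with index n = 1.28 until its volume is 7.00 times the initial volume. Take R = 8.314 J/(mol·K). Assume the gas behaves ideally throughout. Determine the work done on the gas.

-12100 J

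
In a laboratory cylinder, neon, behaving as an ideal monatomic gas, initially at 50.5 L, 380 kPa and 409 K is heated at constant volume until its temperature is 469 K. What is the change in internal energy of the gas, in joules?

4220 J

n = P₁V₁/(RT₁) = 380×50.5/(8.314×409) = 5.64 mol.
Isochoric: V stays 50.5 L; P/T = const ⇒ T₂ = 469 K, P₂ = 436 kPa.
For an ideal gas ΔU = nCvΔT with Cv = (3/2)R = 12.5 J/(mol·K).
ΔU = 5.64×12.5×(469−409) = 4220 J.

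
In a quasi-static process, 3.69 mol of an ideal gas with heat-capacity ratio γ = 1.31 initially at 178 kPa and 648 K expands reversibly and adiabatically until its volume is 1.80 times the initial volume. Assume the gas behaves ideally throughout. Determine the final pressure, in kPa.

82.4 kPa

V₁ = nRT₁/P₁ = 3.69×8.314×648/178 = 112 L.
Adiabatic: TV^(γ−1) = const ⇒ T₂ = 648×(0.556)^0.310 = 540 K; PV^γ = const ⇒ P₂ = 82.4 kPa.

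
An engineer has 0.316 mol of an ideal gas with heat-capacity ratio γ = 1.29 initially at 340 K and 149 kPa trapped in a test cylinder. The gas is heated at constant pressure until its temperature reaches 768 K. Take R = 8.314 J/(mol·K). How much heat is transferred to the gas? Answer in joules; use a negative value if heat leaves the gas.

5000 J

V₁ = nRT₁/P₁ = 0.316×8.314×340/149 = 6.00 L.
Isobaric: P stays 149 kPa; V/T = const ⇒ T₂ = 768 K, V₂ = 13.5 L.
W = PΔV = 149×(13.5−6.00) kPa·L = 1120 J.
ΔU = nCvΔT = 0.316×28.7×(768−340) = 3880 J.
Q = ΔU + W = nCpΔT = 5000 J.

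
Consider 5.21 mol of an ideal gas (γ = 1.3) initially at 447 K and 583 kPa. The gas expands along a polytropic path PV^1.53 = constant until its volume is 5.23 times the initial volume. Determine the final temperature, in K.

186 K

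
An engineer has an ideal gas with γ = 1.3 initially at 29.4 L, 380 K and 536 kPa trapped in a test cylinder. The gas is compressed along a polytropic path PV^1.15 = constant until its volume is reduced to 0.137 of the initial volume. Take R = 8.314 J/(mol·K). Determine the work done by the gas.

n = P₁V₁/(RT₁) = 536×29.4/(8.314×380) = 4.99 mol.
Polytropic n=1.15: T₂ = T₁(V₁/V₂)^(n−1) = 380×(7.30)^0.15 = 512 K; P₂ = P₁(V₁/V₂)^n = 5270 kPa.
W = (P₁V₁−P₂V₂)/(n−1) = (536×29.4−5270×4.03)/0.15 = -36500 J.

-36500 J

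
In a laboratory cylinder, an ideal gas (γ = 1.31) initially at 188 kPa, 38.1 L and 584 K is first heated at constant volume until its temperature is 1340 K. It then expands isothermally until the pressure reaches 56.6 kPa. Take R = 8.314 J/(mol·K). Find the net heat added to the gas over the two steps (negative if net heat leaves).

63300 J

n = P₁V₁/(RT₁) = 188×38.1/(8.314×584) = 1.48 mol.
Step 1 — Isochoric: V stays 38.1 L; P/T = const ⇒ T₂ = 1340 K, P₂ = 431 kPa.
W = 0 (no volume change).
ΔU = nCvΔT = 1.48×26.8×(1340−584) = 29900 J.
Q = ΔU = 29900 J.
State after step 1: P = 431 kPa, V = 38.1 L, T = 1340 K.
Step 2 — Isothermal: T stays 1340 K; PV = const ⇒ V₂ = 290 L, P₂ = 56.6 kPa.
ΔU = 0 (ideal gas, T constant).
W = nRT ln(V₂/V₁) = 1.48×8.314×1340×ln(7.62) = 33400 J.
Q = ΔU + W = 33400 J.
Net over both steps: W = 33400 J, Q = 63300 J, ΔU = 29900 J.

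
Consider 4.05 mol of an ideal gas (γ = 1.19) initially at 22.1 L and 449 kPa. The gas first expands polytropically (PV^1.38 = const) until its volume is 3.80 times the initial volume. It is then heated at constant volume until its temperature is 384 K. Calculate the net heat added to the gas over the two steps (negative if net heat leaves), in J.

T₁ = P₁V₁/(nR) = 449×22.1/(4.05×8.314) = 295 K.
Step 1 — Polytropic n=1.38: T₂ = T₁(V₁/V₂)^(n−1) = 295×(0.263)^0.38 = 177 K; P₂ = P₁(V₁/V₂)^n = 71.1 kPa.
W = (P₁V₁−P₂V₂)/(n−1) = (449×22.1−71.1×84.0)/0.38 = 10400 J.
ΔU = nCvΔT = 4.05×43.8×(177−295) = -20800 J.
Q = ΔU + W = -10400 J.
State after step 1: P = 71.1 kPa, V = 84.0 L, T = 177 K.
Step 2 — Isochoric: V stays 84.0 L; P/T = const ⇒ T₂ = 384 K, P₂ = 154 kPa.
W = 0 (no volume change).
ΔU = nCvΔT = 4.05×43.8×(384−177) = 36600 J.
Q = ΔU = 36600 J.
Net over both steps: W = 10400 J, Q = 26200 J, ΔU = 15800 J.

26200 J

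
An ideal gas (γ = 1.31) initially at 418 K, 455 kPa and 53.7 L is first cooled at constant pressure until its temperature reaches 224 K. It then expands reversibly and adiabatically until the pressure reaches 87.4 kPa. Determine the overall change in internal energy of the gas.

n = P₁V₁/(RT₁) = 455×53.7/(8.314×418) = 7.03 mol.
Step 1 — Isobaric: P stays 455 kPa; V/T = const ⇒ T₂ = 224 K, V₂ = 28.8 L.
W = PΔV = 455×(28.8−53.7) kPa·L = -11300 J.
ΔU = nCvΔT = 7.03×26.8×(224−418) = -36600 J.
Q = ΔU + W = nCpΔT = -47900 J.
State after step 1: P = 455 kPa, V = 28.8 L, T = 224 K.
Step 2 — Adiabatic: T₂/T₁ = (P₂/P₁)^((γ−1)/γ) ⇒ T₂ = 224×(0.192)^0.237 = 152 K; V₂ = 101 L.
ΔU = nCvΔT = 7.03×26.8×(152−224) = -13700 J.
Q = 0 for an adiabatic process, so W = −ΔU = 13700 J.
Net over both steps: W = 2310 J, Q = -47900 J, ΔU = -50200 J.

-50200 J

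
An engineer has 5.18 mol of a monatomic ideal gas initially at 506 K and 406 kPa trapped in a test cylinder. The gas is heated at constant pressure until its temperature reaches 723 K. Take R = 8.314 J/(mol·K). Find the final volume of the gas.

V₁ = nRT₁/P₁ = 5.18×8.314×506/406 = 53.7 L.
Isobaric: P stays 406 kPa; V/T = const ⇒ T₂ = 723 K, V₂ = 76.7 L.

76.7 L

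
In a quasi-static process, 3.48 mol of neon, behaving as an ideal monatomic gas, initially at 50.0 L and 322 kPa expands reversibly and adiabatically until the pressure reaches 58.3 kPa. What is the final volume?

T₁ = P₁V₁/(nR) = 322×50.0/(3.48×8.314) = 556 K.
Adiabatic: T₂/T₁ = (P₂/P₁)^((γ−1)/γ) ⇒ T₂ = 556×(0.181)^0.400 = 281 K; V₂ = 139 L.

139 L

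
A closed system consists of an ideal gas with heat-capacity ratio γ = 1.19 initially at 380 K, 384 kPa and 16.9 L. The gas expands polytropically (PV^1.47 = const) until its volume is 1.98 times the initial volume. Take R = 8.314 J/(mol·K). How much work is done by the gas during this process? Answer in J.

3790 J

n = P₁V₁/(RT₁) = 384×16.9/(8.314×380) = 2.05 mol.
Polytropic n=1.47: T₂ = T₁(V₁/V₂)^(n−1) = 380×(0.505)^0.47 = 276 K; P₂ = P₁(V₁/V₂)^n = 141 kPa.
W = (P₁V₁−P₂V₂)/(n−1) = (384×16.9−141×33.5)/0.47 = 3790 J.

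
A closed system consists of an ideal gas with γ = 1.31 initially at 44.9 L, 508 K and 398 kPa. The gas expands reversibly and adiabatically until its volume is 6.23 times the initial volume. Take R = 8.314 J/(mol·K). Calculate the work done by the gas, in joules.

25000 J

n = P₁V₁/(RT₁) = 398×44.9/(8.314×508) = 4.23 mol.
Adiabatic: TV^(γ−1) = const ⇒ T₂ = 508×(0.161)^0.310 = 288 K; PV^γ = const ⇒ P₂ = 36.2 kPa.
ΔU = nCvΔT = 4.23×26.8×(288−508) = -25000 J.
Q = 0 for an adiabatic process, so W = −ΔU = 25000 J.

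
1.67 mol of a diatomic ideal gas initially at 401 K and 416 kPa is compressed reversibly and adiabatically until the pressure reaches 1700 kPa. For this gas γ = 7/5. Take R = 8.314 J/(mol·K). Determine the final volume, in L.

4.90 L

V₁ = nRT₁/P₁ = 1.67×8.314×401/416 = 13.4 L.
Adiabatic: T₂/T₁ = (P₂/P₁)^((γ−1)/γ) ⇒ T₂ = 401×(4.09)^0.286 = 600 K; V₂ = 4.90 L.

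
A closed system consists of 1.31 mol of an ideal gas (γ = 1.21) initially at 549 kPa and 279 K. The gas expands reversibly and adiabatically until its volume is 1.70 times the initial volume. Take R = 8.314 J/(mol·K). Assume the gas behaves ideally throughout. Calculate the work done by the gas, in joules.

V₁ = nRT₁/P₁ = 1.31×8.314×279/549 = 5.53 L.
Adiabatic: TV^(γ−1) = const ⇒ T₂ = 279×(0.588)^0.210 = 250 K; PV^γ = const ⇒ P₂ = 289 kPa.
ΔU = nCvΔT = 1.31×39.6×(250−279) = -1530 J.
Q = 0 for an adiabatic process, so W = −ΔU = 1530 J.

1530 J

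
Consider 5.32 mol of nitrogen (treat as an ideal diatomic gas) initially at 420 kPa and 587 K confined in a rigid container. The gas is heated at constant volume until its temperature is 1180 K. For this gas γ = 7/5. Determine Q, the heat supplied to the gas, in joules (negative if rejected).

V₁ = nRT₁/P₁ = 5.32×8.314×587/420 = 61.8 L.
Isochoric: V stays 61.8 L; P/T = const ⇒ T₂ = 1180 K, P₂ = 844 kPa.
W = 0 (no volume change).
ΔU = nCvΔT = 5.32×20.8×(1180−587) = 65600 J.
Q = ΔU = 65600 J.

65600 J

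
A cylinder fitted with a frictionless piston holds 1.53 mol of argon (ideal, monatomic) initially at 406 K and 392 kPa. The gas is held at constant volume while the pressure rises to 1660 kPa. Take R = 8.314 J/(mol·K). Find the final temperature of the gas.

V₁ = nRT₁/P₁ = 1.53×8.314×406/392 = 13.2 L.
Isochoric: V stays 13.2 L; P/T = const ⇒ T₂ = 1720 K, P₂ = 1660 kPa.

1720 K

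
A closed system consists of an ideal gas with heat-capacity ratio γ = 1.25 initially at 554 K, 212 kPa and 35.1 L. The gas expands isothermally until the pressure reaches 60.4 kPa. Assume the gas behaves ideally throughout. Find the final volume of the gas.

Isothermal: T stays 554 K; PV = const ⇒ V₂ = 123 L, P₂ = 60.4 kPa.

123 L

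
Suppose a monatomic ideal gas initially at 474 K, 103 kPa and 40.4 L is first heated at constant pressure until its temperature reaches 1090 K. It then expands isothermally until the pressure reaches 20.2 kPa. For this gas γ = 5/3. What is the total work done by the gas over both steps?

21000 J

n = P₁V₁/(RT₁) = 103×40.4/(8.314×474) = 1.06 mol.
Step 1 — Isobaric: P stays 103 kPa; V/T = const ⇒ T₂ = 1090 K, V₂ = 92.9 L.
W = PΔV = 103×(92.9−40.4) kPa·L = 5410 J.
ΔU = nCvΔT = 1.06×12.5×(1090−474) = 8110 J.
Q = ΔU + W = nCpΔT = 13500 J.
State after step 1: P = 103 kPa, V = 92.9 L, T = 1090 K.
Step 2 — Isothermal: T stays 1090 K; PV = const ⇒ V₂ = 474 L, P₂ = 20.2 kPa.
ΔU = 0 (ideal gas, T constant).
W = nRT ln(V₂/V₁) = 1.06×8.314×1090×ln(5.10) = 15600 J.
Q = ΔU + W = 15600 J.
Net over both steps: W = 21000 J, Q = 29100 J, ΔU = 8110 J.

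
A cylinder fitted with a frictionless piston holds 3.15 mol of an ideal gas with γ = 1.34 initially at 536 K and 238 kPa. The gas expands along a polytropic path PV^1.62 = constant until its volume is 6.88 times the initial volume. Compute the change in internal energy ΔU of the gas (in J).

-28800 J

V₁ = nRT₁/P₁ = 3.15×8.314×536/238 = 59.0 L.
Polytropic n=1.62: T₂ = T₁(V₁/V₂)^(n−1) = 536×(0.145)^0.62 = 162 K; P₂ = P₁(V₁/V₂)^n = 10.5 kPa.
For an ideal gas ΔU = nCvΔT with Cv = R/(γ−1) = 24.5 J/(mol·K).
ΔU = 3.15×24.5×(162−536) = -28800 J.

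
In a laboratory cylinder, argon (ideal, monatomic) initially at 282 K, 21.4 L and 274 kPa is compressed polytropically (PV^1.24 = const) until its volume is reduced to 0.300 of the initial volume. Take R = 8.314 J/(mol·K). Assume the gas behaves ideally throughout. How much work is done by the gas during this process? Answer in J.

n = P₁V₁/(RT₁) = 274×21.4/(8.314×282) = 2.50 mol.
Polytropic n=1.24: T₂ = T₁(V₁/V₂)^(n−1) = 282×(3.33)^0.24 = 376 K; P₂ = P₁(V₁/V₂)^n = 1220 kPa.
W = (P₁V₁−P₂V₂)/(n−1) = (274×21.4−1220×6.42)/0.24 = -8190 J.

-8190 J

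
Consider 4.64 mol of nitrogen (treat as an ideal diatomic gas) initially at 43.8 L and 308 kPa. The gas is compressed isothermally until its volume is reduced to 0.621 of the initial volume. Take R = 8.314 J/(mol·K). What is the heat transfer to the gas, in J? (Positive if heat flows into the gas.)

T₁ = P₁V₁/(nR) = 308×43.8/(4.64×8.314) = 350 K.
Isothermal: T stays 350 K; PV = const ⇒ V₂ = 27.2 L, P₂ = 496 kPa.
ΔU = 0 (ideal gas, T constant).
W = nRT ln(V₂/V₁) = 4.64×8.314×350×ln(0.621) = -6430 J.
Q = ΔU + W = -6430 J.

-6430 J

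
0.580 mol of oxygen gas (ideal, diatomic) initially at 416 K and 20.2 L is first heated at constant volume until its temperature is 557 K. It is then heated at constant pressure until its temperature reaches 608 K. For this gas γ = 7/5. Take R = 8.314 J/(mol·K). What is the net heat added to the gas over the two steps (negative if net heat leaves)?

2560 J

P₁ = nRT₁/V₁ = 0.580×8.314×416/20.2 = 99.3 kPa.
Step 1 — Isochoric: V stays 20.2 L; P/T = const ⇒ T₂ = 557 K, P₂ = 133 kPa.
W = 0 (no volume change).
ΔU = nCvΔT = 0.580×20.8×(557−416) = 1700 J.
Q = ΔU = 1700 J.
State after step 1: P = 133 kPa, V = 20.2 L, T = 557 K.
Step 2 — Isobaric: P stays 133 kPa; V/T = const ⇒ T₂ = 608 K, V₂ = 22.0 L.
W = PΔV = 133×(22.0−20.2) kPa·L = 246 J.
ΔU = nCvΔT = 0.580×20.8×(608−557) = 615 J.
Q = ΔU + W = nCpΔT = 861 J.
Net over both steps: W = 246 J, Q = 2560 J, ΔU = 2310 J.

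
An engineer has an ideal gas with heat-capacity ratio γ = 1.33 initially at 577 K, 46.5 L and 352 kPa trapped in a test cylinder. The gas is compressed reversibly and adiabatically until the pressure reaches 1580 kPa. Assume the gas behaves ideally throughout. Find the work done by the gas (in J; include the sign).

-22400 J

n = P₁V₁/(RT₁) = 352×46.5/(8.314×577) = 3.41 mol.
Adiabatic: T₂/T₁ = (P₂/P₁)^((γ−1)/γ) ⇒ T₂ = 577×(4.49)^0.248 = 837 K; V₂ = 15.0 L.
ΔU = nCvΔT = 3.41×25.2×(837−577) = 22400 J.
Q = 0 for an adiabatic process, so W = −ΔU = -22400 J.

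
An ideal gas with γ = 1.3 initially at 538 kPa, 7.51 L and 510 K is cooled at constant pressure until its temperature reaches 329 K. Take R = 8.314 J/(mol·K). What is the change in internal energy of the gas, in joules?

n = P₁V₁/(RT₁) = 538×7.51/(8.314×510) = 0.953 mol.
Isobaric: P stays 538 kPa; V/T = const ⇒ T₂ = 329 K, V₂ = 4.84 L.
For an ideal gas ΔU = nCvΔT with Cv = R/(γ−1) = 27.7 J/(mol·K).
ΔU = 0.953×27.7×(329−510) = -4780 J.

-4780 J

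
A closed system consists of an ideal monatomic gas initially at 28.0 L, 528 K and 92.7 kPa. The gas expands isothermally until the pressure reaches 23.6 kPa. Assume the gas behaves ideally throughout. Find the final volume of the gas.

Isothermal: T stays 528 K; PV = const ⇒ V₂ = 110 L, P₂ = 23.6 kPa.

110 L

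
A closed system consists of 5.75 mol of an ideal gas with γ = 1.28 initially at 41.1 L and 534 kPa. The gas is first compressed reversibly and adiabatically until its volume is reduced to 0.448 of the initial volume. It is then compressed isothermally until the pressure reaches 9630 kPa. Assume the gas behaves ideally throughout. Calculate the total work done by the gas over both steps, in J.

T₁ = P₁V₁/(nR) = 534×41.1/(5.75×8.314) = 459 K.
Step 1 — Adiabatic: TV^(γ−1) = const ⇒ T₂ = 459×(2.23)^0.280 = 575 K; PV^γ = const ⇒ P₂ = 1490 kPa.
ΔU = nCvΔT = 5.75×29.7×(575−459) = 19800 J.
Q = 0 for an adiabatic process, so W = −ΔU = -19800 J.
State after step 1: P = 1490 kPa, V = 18.4 L, T = 575 K.
Step 2 — Isothermal: T stays 575 K; PV = const ⇒ V₂ = 2.85 L, P₂ = 9630 kPa.
ΔU = 0 (ideal gas, T constant).
W = nRT ln(V₂/V₁) = 5.75×8.314×575×ln(0.155) = -51200 J.
Q = ΔU + W = -51200 J.
Net over both steps: W = -71000 J, Q = -51200 J, ΔU = 19800 J.

-71000 J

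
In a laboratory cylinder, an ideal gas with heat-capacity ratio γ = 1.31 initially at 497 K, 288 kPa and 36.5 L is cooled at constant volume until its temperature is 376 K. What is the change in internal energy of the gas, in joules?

-8260 J

n = P₁V₁/(RT₁) = 288×36.5/(8.314×497) = 2.54 mol.
Isochoric: V stays 36.5 L; P/T = const ⇒ T₂ = 376 K, P₂ = 218 kPa.
For an ideal gas ΔU = nCvΔT with Cv = R/(γ−1) = 26.8 J/(mol·K).
ΔU = 2.54×26.8×(376−497) = -8260 J.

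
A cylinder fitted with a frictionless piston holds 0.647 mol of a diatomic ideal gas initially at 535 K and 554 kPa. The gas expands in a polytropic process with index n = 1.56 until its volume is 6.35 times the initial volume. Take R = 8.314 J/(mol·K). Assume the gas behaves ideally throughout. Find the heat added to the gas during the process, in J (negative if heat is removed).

-1330 J

V₁ = nRT₁/P₁ = 0.647×8.314×535/554 = 5.19 L.
Polytropic n=1.56: T₂ = T₁(V₁/V₂)^(n−1) = 535×(0.157)^0.56 = 190 K; P₂ = P₁(V₁/V₂)^n = 31.0 kPa.
W = (P₁V₁−P₂V₂)/(n−1) = (554×5.19−31.0×33.0)/0.56 = 3310 J.
ΔU = nCvΔT = 0.647×20.8×(190−535) = -4640 J.
Q = ΔU + W = -1330 J.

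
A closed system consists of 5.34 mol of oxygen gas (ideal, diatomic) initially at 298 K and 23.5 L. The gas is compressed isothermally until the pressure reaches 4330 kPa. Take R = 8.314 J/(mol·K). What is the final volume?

3.06 L

P₁ = nRT₁/V₁ = 5.34×8.314×298/23.5 = 563 kPa.
Isothermal: T stays 298 K; PV = const ⇒ V₂ = 3.06 L, P₂ = 4330 kPa.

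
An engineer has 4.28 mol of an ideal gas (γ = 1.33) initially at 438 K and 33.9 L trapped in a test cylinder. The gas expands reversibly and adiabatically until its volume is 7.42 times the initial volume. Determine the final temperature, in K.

P₁ = nRT₁/V₁ = 4.28×8.314×438/33.9 = 460 kPa.
Adiabatic: TV^(γ−1) = const ⇒ T₂ = 438×(0.135)^0.330 = 226 K; PV^γ = const ⇒ P₂ = 32.0 kPa.

226 K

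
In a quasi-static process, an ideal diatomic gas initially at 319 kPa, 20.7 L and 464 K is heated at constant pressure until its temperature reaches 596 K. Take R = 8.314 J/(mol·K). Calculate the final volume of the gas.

26.6 L

Isobaric: P stays 319 kPa; V/T = const ⇒ T₂ = 596 K, V₂ = 26.6 L.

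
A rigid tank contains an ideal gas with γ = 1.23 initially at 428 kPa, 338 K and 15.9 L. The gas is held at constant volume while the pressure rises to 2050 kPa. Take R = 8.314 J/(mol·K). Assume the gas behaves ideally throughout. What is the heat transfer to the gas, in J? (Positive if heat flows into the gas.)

n = P₁V₁/(RT₁) = 428×15.9/(8.314×338) = 2.42 mol.
Isochoric: V stays 15.9 L; P/T = const ⇒ T₂ = 1620 K, P₂ = 2050 kPa.
W = 0 (no volume change).
ΔU = nCvΔT = 2.42×36.1×(1620−338) = 112000 J.
Q = ΔU = 112000 J.

112000 J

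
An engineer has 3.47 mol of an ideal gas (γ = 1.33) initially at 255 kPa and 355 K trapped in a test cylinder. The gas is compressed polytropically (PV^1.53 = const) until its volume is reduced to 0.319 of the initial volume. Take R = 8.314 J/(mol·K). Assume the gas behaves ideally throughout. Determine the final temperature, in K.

650 K

V₁ = nRT₁/P₁ = 3.47×8.314×355/255 = 40.2 L.
Polytropic n=1.53: T₂ = T₁(V₁/V₂)^(n−1) = 355×(3.13)^0.53 = 650 K; P₂ = P₁(V₁/V₂)^n = 1460 kPa.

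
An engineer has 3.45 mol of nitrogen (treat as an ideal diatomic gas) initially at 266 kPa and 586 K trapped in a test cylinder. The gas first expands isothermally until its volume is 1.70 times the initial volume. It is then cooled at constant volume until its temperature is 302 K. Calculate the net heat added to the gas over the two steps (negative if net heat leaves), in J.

-11400 J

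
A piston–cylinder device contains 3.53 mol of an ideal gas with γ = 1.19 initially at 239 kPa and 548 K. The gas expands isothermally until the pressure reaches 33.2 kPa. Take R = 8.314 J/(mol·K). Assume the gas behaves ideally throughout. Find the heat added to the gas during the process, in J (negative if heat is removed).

V₁ = nRT₁/P₁ = 3.53×8.314×548/239 = 67.3 L.
Isothermal: T stays 548 K; PV = const ⇒ V₂ = 484 L, P₂ = 33.2 kPa.
ΔU = 0 (ideal gas, T constant).
W = nRT ln(V₂/V₁) = 3.53×8.314×548×ln(7.20) = 31700 J.
Q = ΔU + W = 31700 J.

31700 J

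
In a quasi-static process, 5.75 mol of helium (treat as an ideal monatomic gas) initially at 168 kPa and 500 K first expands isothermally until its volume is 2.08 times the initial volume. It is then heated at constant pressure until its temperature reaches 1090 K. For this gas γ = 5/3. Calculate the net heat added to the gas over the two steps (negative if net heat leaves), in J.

88000 J

V₁ = nRT₁/P₁ = 5.75×8.314×500/168 = 142 L.
Step 1 — Isothermal: T stays 500 K; PV = const ⇒ V₂ = 296 L, P₂ = 80.8 kPa.
ΔU = 0 (ideal gas, T constant).
W = nRT ln(V₂/V₁) = 5.75×8.314×500×ln(2.08) = 17500 J.
Q = ΔU + W = 17500 J.
State after step 1: P = 80.8 kPa, V = 296 L, T = 500 K.
Step 2 — Isobaric: P stays 80.8 kPa; V/T = const ⇒ T₂ = 1090 K, V₂ = 645 L.
W = PΔV = 80.8×(645−296) kPa·L = 28200 J.
ΔU = nCvΔT = 5.75×12.5×(1090−500) = 42300 J.
Q = ΔU + W = nCpΔT = 70500 J.
Net over both steps: W = 45700 J, Q = 88000 J, ΔU = 42300 J.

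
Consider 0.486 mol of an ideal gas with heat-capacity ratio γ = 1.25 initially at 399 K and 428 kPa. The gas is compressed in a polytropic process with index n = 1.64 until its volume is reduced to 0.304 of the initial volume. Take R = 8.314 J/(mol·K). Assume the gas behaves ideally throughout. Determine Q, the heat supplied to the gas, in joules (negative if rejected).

V₁ = nRT₁/P₁ = 0.486×8.314×399/428 = 3.77 L.
Polytropic n=1.64: T₂ = T₁(V₁/V₂)^(n−1) = 399×(3.29)^0.64 = 855 K; P₂ = P₁(V₁/V₂)^n = 3020 kPa.
W = (P₁V₁−P₂V₂)/(n−1) = (428×3.77−3020×1.15)/0.64 = -2880 J.
ΔU = nCvΔT = 0.486×33.3×(855−399) = 7370 J.
Q = ΔU + W = 4490 J.

4490 J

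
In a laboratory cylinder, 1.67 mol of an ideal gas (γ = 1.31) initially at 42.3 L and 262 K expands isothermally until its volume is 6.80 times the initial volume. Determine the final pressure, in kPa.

P₁ = nRT₁/V₁ = 1.67×8.314×262/42.3 = 86.0 kPa.
Isothermal: T stays 262 K; PV = const ⇒ V₂ = 288 L, P₂ = 12.6 kPa.

12.6 kPa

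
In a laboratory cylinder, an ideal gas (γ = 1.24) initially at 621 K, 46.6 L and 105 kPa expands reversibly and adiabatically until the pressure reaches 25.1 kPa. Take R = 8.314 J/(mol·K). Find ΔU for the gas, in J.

n = P₁V₁/(RT₁) = 105×46.6/(8.314×621) = 0.948 mol.
Adiabatic: T₂/T₁ = (P₂/P₁)^((γ−1)/γ) ⇒ T₂ = 621×(0.239)^0.194 = 471 K; V₂ = 148 L.
For an ideal gas ΔU = nCvΔT with Cv = R/(γ−1) = 34.6 J/(mol·K).
ΔU = 0.948×34.6×(471−621) = -4930 J.

-4930 J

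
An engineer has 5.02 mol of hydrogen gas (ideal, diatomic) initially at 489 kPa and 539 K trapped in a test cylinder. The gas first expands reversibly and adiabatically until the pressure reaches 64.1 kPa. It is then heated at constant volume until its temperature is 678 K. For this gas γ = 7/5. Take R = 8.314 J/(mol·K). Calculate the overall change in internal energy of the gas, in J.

14500 J

V₁ = nRT₁/P₁ = 5.02×8.314×539/489 = 46.0 L.
Step 1 — Adiabatic: T₂/T₁ = (P₂/P₁)^((γ−1)/γ) ⇒ T₂ = 539×(0.131)^0.286 = 302 K; V₂ = 196 L.
ΔU = nCvΔT = 5.02×20.8×(302−539) = -24800 J.
Q = 0 for an adiabatic process, so W = −ΔU = 24800 J.
State after step 1: P = 64.1 kPa, V = 196 L, T = 302 K.
Step 2 — Isochoric: V stays 196 L; P/T = const ⇒ T₂ = 678 K, P₂ = 144 kPa.
W = 0 (no volume change).
ΔU = nCvΔT = 5.02×20.8×(678−302) = 39300 J.
Q = ΔU = 39300 J.
Net over both steps: W = 24800 J, Q = 39300 J, ΔU = 14500 J.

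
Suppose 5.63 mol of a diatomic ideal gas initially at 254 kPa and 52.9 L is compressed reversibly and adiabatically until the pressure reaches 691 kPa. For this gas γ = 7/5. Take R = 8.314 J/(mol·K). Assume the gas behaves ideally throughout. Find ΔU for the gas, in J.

11100 J

T₁ = P₁V₁/(nR) = 254×52.9/(5.63×8.314) = 287 K.
Adiabatic: T₂/T₁ = (P₂/P₁)^((γ−1)/γ) ⇒ T₂ = 287×(2.72)^0.286 = 382 K; V₂ = 25.9 L.
For an ideal gas ΔU = nCvΔT with Cv = (5/2)R = 20.8 J/(mol·K).
ΔU = 5.63×20.8×(382−287) = 11100 J.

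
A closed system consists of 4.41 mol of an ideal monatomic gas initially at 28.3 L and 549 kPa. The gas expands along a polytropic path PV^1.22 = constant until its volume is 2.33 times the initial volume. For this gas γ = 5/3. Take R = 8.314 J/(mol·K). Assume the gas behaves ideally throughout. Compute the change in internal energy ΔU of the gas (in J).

T₁ = P₁V₁/(nR) = 549×28.3/(4.41×8.314) = 424 K.
Polytropic n=1.22: T₂ = T₁(V₁/V₂)^(n−1) = 424×(0.429)^0.22 = 352 K; P₂ = P₁(V₁/V₂)^n = 196 kPa.
For an ideal gas ΔU = nCvΔT with Cv = (3/2)R = 12.5 J/(mol·K).
ΔU = 4.41×12.5×(352−424) = -3960 J.

-3960 J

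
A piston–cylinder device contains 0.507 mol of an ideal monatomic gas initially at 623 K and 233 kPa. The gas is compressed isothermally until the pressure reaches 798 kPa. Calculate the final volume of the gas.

V₁ = nRT₁/P₁ = 0.507×8.314×623/233 = 11.3 L.
Isothermal: T stays 623 K; PV = const ⇒ V₂ = 3.29 L, P₂ = 798 kPa.

3.29 L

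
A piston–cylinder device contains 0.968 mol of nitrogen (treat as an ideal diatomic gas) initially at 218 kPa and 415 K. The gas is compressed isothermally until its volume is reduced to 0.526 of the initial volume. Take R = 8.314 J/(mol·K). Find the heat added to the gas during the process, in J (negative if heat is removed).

V₁ = nRT₁/P₁ = 0.968×8.314×415/218 = 15.3 L.
Isothermal: T stays 415 K; PV = const ⇒ V₂ = 8.06 L, P₂ = 414 kPa.
ΔU = 0 (ideal gas, T constant).
W = nRT ln(V₂/V₁) = 0.968×8.314×415×ln(0.526) = -2150 J.
Q = ΔU + W = -2150 J.

-2150 J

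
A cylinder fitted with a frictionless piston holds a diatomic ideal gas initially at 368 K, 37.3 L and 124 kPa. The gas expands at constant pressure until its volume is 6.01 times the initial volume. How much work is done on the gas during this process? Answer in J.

-23200 J

n = P₁V₁/(RT₁) = 124×37.3/(8.314×368) = 1.51 mol.
Isobaric: P stays 124 kPa; V/T = const ⇒ T₂ = 2210 K, V₂ = 224 L.
W = PΔV = 124×(224−37.3) kPa·L = 23200 J.
Work done on the gas = −W_by = -23200 J.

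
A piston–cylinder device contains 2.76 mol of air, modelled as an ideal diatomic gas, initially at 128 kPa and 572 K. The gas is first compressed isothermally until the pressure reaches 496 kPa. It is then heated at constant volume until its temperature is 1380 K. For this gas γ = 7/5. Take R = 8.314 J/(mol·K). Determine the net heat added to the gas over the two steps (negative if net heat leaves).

V₁ = nRT₁/P₁ = 2.76×8.314×572/128 = 103 L.
Step 1 — Isothermal: T stays 572 K; PV = const ⇒ V₂ = 26.5 L, P₂ = 496 kPa.
ΔU = 0 (ideal gas, T constant).
W = nRT ln(V₂/V₁) = 2.76×8.314×572×ln(0.258) = -17800 J.
Q = ΔU + W = -17800 J.
State after step 1: P = 496 kPa, V = 26.5 L, T = 572 K.
Step 2 — Isochoric: V stays 26.5 L; P/T = const ⇒ T₂ = 1380 K, P₂ = 1200 kPa.
W = 0 (no volume change).
ΔU = nCvΔT = 2.76×20.8×(1380−572) = 46400 J.
Q = ΔU = 46400 J.
Net over both steps: W = -17800 J, Q = 28600 J, ΔU = 46400 J.

28600 J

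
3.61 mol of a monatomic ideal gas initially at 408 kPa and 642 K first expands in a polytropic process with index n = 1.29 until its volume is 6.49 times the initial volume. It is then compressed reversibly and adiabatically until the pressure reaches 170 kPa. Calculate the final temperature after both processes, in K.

690 K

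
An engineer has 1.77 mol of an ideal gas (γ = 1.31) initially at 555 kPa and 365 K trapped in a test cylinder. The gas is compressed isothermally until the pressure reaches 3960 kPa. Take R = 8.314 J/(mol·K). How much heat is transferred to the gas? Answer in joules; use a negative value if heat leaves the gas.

-10600 J

V₁ = nRT₁/P₁ = 1.77×8.314×365/555 = 9.68 L.
Isothermal: T stays 365 K; PV = const ⇒ V₂ = 1.36 L, P₂ = 3960 kPa.
ΔU = 0 (ideal gas, T constant).
W = nRT ln(V₂/V₁) = 1.77×8.314×365×ln(0.140) = -10600 J.
Q = ΔU + W = -10600 J.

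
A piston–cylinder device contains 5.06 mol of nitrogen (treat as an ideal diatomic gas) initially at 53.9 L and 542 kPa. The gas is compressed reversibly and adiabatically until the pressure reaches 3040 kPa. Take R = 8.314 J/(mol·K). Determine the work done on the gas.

T₁ = P₁V₁/(nR) = 542×53.9/(5.06×8.314) = 694 K.
Adiabatic: T₂/T₁ = (P₂/P₁)^((γ−1)/γ) ⇒ T₂ = 694×(5.61)^0.286 = 1140 K; V₂ = 15.7 L.
ΔU = nCvΔT = 5.06×20.8×(1140−694) = 46500 J.
Q = 0 for an adiabatic process, so W = −ΔU = -46500 J.
Work done on the gas = −W_by = 46500 J.

46500 J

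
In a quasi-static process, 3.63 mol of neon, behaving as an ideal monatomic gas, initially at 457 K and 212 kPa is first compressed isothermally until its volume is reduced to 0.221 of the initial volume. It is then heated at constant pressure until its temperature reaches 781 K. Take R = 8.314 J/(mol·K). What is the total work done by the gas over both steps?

V₁ = nRT₁/P₁ = 3.63×8.314×457/212 = 65.1 L.
Step 1 — Isothermal: T stays 457 K; PV = const ⇒ V₂ = 14.4 L, P₂ = 959 kPa.
ΔU = 0 (ideal gas, T constant).
W = nRT ln(V₂/V₁) = 3.63×8.314×457×ln(0.221) = -20800 J.
Q = ΔU + W = -20800 J.
State after step 1: P = 959 kPa, V = 14.4 L, T = 457 K.
Step 2 — Isobaric: P stays 959 kPa; V/T = const ⇒ T₂ = 781 K, V₂ = 24.6 L.
W = PΔV = 959×(24.6−14.4) kPa·L = 9780 J.
ΔU = nCvΔT = 3.63×12.5×(781−457) = 14700 J.
Q = ΔU + W = nCpΔT = 24400 J.
Net over both steps: W = -11000 J, Q = 3630 J, ΔU = 14700 J.

-11000 J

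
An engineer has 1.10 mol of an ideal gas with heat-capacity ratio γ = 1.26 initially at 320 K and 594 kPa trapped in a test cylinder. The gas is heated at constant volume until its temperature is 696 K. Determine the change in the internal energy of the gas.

13200 J

V₁ = nRT₁/P₁ = 1.10×8.314×320/594 = 4.93 L.
Isochoric: V stays 4.93 L; P/T = const ⇒ T₂ = 696 K, P₂ = 1290 kPa.
For an ideal gas ΔU = nCvΔT with Cv = R/(γ−1) = 32.0 J/(mol·K).
ΔU = 1.10×32.0×(696−320) = 13200 J.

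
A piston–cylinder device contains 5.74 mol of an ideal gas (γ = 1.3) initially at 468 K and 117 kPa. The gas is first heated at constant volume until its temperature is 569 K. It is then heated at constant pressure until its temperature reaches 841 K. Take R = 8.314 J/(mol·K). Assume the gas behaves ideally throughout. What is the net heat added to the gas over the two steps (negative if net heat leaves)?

72300 J

V₁ = nRT₁/P₁ = 5.74×8.314×468/117 = 191 L.
Step 1 — Isochoric: V stays 191 L; P/T = const ⇒ T₂ = 569 K, P₂ = 142 kPa.
W = 0 (no volume change).
ΔU = nCvΔT = 5.74×27.7×(569−468) = 16100 J.
Q = ΔU = 16100 J.
State after step 1: P = 142 kPa, V = 191 L, T = 569 K.
Step 2 — Isobaric: P stays 142 kPa; V/T = const ⇒ T₂ = 841 K, V₂ = 282 L.
W = PΔV = 142×(282−191) kPa·L = 13000 J.
ΔU = nCvΔT = 5.74×27.7×(841−569) = 43300 J.
Q = ΔU + W = nCpΔT = 56200 J.
Net over both steps: W = 13000 J, Q = 72300 J, ΔU = 59300 J.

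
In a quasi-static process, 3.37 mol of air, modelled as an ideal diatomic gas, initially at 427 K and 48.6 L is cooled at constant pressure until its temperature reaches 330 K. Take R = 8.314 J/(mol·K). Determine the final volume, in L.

37.6 L

P₁ = nRT₁/V₁ = 3.37×8.314×427/48.6 = 246 kPa.
Isobaric: P stays 246 kPa; V/T = const ⇒ T₂ = 330 K, V₂ = 37.6 L.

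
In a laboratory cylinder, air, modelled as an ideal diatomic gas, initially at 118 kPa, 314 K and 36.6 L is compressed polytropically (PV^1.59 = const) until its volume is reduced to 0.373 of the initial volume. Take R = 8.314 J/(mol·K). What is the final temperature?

562 K

Polytropic n=1.59: T₂ = T₁(V₁/V₂)^(n−1) = 314×(2.68)^0.59 = 562 K; P₂ = P₁(V₁/V₂)^n = 566 kPa.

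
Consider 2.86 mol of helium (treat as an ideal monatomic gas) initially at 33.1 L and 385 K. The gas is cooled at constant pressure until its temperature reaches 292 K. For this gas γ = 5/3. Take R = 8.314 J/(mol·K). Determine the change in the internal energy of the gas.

-3320 J

P₁ = nRT₁/V₁ = 2.86×8.314×385/33.1 = 277 kPa.
Isobaric: P stays 277 kPa; V/T = const ⇒ T₂ = 292 K, V₂ = 25.1 L.
For an ideal gas ΔU = nCvΔT with Cv = (3/2)R = 12.5 J/(mol·K).
ΔU = 2.86×12.5×(292−385) = -3320 J.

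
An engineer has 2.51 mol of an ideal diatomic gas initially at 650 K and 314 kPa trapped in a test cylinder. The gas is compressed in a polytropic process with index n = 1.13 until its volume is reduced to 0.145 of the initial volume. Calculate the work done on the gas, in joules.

V₁ = nRT₁/P₁ = 2.51×8.314×650/314 = 43.2 L.
Polytropic n=1.13: T₂ = T₁(V₁/V₂)^(n−1) = 650×(6.90)^0.13 = 835 K; P₂ = P₁(V₁/V₂)^n = 2780 kPa.
W = (P₁V₁−P₂V₂)/(n−1) = (314×43.2−2780×6.26)/0.13 = -29800 J.
Work done on the gas = −W_by = 29800 J.

29800 J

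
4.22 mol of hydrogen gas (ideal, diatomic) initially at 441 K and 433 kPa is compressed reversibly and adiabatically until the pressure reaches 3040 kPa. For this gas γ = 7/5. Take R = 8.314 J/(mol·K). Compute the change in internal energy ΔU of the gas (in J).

V₁ = nRT₁/P₁ = 4.22×8.314×441/433 = 35.7 L.
Adiabatic: T₂/T₁ = (P₂/P₁)^((γ−1)/γ) ⇒ T₂ = 441×(7.02)^0.286 = 770 K; V₂ = 8.88 L.
For an ideal gas ΔU = nCvΔT with Cv = (5/2)R = 20.8 J/(mol·K).
ΔU = 4.22×20.8×(770−441) = 28800 J.

28800 J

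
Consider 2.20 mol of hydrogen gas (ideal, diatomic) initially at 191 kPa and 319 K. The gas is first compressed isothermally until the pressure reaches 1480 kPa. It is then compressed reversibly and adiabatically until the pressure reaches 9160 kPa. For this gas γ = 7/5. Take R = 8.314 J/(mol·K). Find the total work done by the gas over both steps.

-21900 J

V₁ = nRT₁/P₁ = 2.20×8.314×319/191 = 30.5 L.
Step 1 — Isothermal: T stays 319 K; PV = const ⇒ V₂ = 3.94 L, P₂ = 1480 kPa.
ΔU = 0 (ideal gas, T constant).
W = nRT ln(V₂/V₁) = 2.20×8.314×319×ln(0.129) = -11900 J.
Q = ΔU + W = -11900 J.
State after step 1: P = 1480 kPa, V = 3.94 L, T = 319 K.
Step 2 — Adiabatic: T₂/T₁ = (P₂/P₁)^((γ−1)/γ) ⇒ T₂ = 319×(6.19)^0.286 = 537 K; V₂ = 1.07 L.
ΔU = nCvΔT = 2.20×20.8×(537−319) = 9970 J.
Q = 0 for an adiabatic process, so W = −ΔU = -9970 J.
Net over both steps: W = -21900 J, Q = -11900 J, ΔU = 9970 J.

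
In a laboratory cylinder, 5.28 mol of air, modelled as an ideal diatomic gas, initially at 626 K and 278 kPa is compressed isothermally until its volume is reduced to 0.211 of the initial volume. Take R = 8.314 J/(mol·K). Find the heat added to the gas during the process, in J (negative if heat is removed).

-42800 J

V₁ = nRT₁/P₁ = 5.28×8.314×626/278 = 98.8 L.
Isothermal: T stays 626 K; PV = const ⇒ V₂ = 20.9 L, P₂ = 1320 kPa.
ΔU = 0 (ideal gas, T constant).
W = nRT ln(V₂/V₁) = 5.28×8.314×626×ln(0.211) = -42800 J.
Q = ΔU + W = -42800 J.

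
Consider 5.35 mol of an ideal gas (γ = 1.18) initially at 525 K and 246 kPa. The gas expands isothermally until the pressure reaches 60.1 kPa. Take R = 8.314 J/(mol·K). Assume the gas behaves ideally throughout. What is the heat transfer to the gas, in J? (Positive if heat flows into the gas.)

32900 J

V₁ = nRT₁/P₁ = 5.35×8.314×525/246 = 94.9 L.
Isothermal: T stays 525 K; PV = const ⇒ V₂ = 389 L, P₂ = 60.1 kPa.
ΔU = 0 (ideal gas, T constant).
W = nRT ln(V₂/V₁) = 5.35×8.314×525×ln(4.09) = 32900 J.
Q = ΔU + W = 32900 J.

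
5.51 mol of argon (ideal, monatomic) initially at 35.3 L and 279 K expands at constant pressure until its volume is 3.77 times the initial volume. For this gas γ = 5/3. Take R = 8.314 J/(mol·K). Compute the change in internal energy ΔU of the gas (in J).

P₁ = nRT₁/V₁ = 5.51×8.314×279/35.3 = 362 kPa.
Isobaric: P stays 362 kPa; V/T = const ⇒ T₂ = 1050 K, V₂ = 133 L.
For an ideal gas ΔU = nCvΔT with Cv = (3/2)R = 12.5 J/(mol·K).
ΔU = 5.51×12.5×(1050−279) = 53100 J.

53100 J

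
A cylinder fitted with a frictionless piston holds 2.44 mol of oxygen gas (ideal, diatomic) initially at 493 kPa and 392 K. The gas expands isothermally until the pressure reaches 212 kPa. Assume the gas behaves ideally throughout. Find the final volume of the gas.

37.5 L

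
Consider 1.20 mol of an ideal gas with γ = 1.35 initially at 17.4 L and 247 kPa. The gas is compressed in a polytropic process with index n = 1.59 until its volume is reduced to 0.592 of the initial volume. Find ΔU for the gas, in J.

T₁ = P₁V₁/(nR) = 247×17.4/(1.20×8.314) = 431 K.
Polytropic n=1.59: T₂ = T₁(V₁/V₂)^(n−1) = 431×(1.69)^0.59 = 587 K; P₂ = P₁(V₁/V₂)^n = 568 kPa.
For an ideal gas ΔU = nCvΔT with Cv = R/(γ−1) = 23.8 J/(mol·K).
ΔU = 1.20×23.8×(587−431) = 4450 J.

4450 J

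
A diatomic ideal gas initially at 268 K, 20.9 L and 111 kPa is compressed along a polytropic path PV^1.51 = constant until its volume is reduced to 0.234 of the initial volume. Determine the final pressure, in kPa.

995 kPa

Polytropic n=1.51: T₂ = T₁(V₁/V₂)^(n−1) = 268×(4.27)^0.51 = 562 K; P₂ = P₁(V₁/V₂)^n = 995 kPa.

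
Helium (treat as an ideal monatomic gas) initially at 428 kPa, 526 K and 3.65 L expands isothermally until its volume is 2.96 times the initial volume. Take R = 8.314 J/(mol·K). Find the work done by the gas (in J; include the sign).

1700 J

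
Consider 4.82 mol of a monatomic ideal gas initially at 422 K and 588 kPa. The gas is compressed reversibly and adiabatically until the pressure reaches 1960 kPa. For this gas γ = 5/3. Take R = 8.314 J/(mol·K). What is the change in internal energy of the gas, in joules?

15700 J

V₁ = nRT₁/P₁ = 4.82×8.314×422/588 = 28.8 L.
Adiabatic: T₂/T₁ = (P₂/P₁)^((γ−1)/γ) ⇒ T₂ = 422×(3.33)^0.400 = 683 K; V₂ = 14.0 L.
For an ideal gas ΔU = nCvΔT with Cv = (3/2)R = 12.5 J/(mol·K).
ΔU = 4.82×12.5×(683−422) = 15700 J.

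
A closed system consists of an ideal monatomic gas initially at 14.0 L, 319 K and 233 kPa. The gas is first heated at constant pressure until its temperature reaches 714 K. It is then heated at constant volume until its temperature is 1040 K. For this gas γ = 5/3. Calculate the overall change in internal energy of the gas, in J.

n = P₁V₁/(RT₁) = 233×14.0/(8.314×319) = 1.23 mol.
Step 1 — Isobaric: P stays 233 kPa; V/T = const ⇒ T₂ = 714 K, V₂ = 31.3 L.
W = PΔV = 233×(31.3−14.0) kPa·L = 4040 J.
ΔU = nCvΔT = 1.23×12.5×(714−319) = 6060 J.
Q = ΔU + W = nCpΔT = 10100 J.
State after step 1: P = 233 kPa, V = 31.3 L, T = 714 K.
Step 2 — Isochoric: V stays 31.3 L; P/T = const ⇒ T₂ = 1040 K, P₂ = 339 kPa.
W = 0 (no volume change).
ΔU = nCvΔT = 1.23×12.5×(1040−714) = 5000 J.
Q = ΔU = 5000 J.
Net over both steps: W = 4040 J, Q = 15100 J, ΔU = 11100 J.

11100 J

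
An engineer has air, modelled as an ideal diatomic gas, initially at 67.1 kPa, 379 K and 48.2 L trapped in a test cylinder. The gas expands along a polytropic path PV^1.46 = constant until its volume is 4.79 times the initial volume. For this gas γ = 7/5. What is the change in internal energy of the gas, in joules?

-4150 J

n = P₁V₁/(RT₁) = 67.1×48.2/(8.314×379) = 1.03 mol.
Polytropic n=1.46: T₂ = T₁(V₁/V₂)^(n−1) = 379×(0.209)^0.46 = 184 K; P₂ = P₁(V₁/V₂)^n = 6.81 kPa.
For an ideal gas ΔU = nCvΔT with Cv = (5/2)R = 20.8 J/(mol·K).
ΔU = 1.03×20.8×(184−379) = -4150 J.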